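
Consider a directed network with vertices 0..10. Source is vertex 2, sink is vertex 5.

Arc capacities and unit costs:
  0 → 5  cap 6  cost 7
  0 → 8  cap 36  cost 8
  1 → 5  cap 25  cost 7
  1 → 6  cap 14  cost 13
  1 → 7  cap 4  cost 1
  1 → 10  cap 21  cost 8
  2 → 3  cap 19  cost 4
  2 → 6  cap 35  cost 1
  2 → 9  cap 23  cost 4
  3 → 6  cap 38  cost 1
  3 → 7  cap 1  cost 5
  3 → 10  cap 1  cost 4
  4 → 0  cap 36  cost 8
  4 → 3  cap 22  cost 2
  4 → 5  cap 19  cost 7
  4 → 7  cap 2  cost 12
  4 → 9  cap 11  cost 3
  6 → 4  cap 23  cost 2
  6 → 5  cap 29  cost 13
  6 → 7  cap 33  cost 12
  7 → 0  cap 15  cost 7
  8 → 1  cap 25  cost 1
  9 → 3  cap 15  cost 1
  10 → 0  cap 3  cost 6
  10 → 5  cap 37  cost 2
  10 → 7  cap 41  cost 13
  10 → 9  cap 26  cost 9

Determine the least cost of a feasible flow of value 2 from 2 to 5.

shortest-cost path #1: 2→3→10→5 push 1 @ unit cost 10 (adds 10)
shortest-cost path #2: 2→6→4→5 push 1 @ unit cost 10 (adds 10)
total cost = 20

Minimum cost for 2 units: 20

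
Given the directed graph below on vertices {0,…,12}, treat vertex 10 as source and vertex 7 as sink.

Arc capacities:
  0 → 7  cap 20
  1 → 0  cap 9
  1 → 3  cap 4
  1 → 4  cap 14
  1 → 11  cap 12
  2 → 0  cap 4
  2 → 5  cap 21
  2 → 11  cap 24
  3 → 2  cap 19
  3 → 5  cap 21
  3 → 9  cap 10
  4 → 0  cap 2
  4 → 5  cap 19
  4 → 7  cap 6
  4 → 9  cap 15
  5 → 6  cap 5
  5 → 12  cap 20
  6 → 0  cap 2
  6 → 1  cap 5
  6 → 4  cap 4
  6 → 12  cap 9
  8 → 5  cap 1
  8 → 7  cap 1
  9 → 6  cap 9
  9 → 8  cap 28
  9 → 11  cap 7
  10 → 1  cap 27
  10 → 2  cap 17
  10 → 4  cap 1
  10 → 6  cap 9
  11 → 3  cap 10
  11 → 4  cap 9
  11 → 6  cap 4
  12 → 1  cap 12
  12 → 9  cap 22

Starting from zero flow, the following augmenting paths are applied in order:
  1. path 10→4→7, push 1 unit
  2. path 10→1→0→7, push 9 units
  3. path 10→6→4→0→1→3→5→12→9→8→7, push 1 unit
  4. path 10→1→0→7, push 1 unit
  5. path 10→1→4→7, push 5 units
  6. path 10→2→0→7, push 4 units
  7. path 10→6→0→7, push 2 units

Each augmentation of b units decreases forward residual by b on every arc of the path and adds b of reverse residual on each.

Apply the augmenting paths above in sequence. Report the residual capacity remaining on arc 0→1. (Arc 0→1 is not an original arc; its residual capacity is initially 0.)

after path 1 (10→4→7, push 1): res(0,1)=0
after path 2 (10→1→0→7, push 9): res(0,1)=9
after path 3 (10→6→4→0→1→3→5→12→9→8→7, push 1): res(0,1)=8
after path 4 (10→1→0→7, push 1): res(0,1)=9
after path 5 (10→1→4→7, push 5): res(0,1)=9
after path 6 (10→2→0→7, push 4): res(0,1)=9
after path 7 (10→6→0→7, push 2): res(0,1)=9

Residual capacity of (0,1): 9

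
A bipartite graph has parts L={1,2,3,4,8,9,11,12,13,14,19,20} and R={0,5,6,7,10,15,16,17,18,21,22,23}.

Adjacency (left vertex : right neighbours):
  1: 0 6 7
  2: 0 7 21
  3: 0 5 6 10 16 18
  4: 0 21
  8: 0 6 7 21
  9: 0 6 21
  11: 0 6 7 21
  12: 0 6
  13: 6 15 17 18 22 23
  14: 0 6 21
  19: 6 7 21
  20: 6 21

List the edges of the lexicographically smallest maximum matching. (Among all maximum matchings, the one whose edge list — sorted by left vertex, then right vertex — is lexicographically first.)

Lex-smallest maximum matching: {(1,0), (2,7), (3,5), (4,21), (8,6), (13,15)}

|M| = 6 (so the lex-smallest maximum matching has 6 edges)
process left vertices in ascending order; for each, take the smallest-labelled available neighbour that still permits 6 edges overall, or leave it unmatched if none does
lex-smallest matching: {1-0, 2-7, 3-5, 4-21, 8-6, 13-15}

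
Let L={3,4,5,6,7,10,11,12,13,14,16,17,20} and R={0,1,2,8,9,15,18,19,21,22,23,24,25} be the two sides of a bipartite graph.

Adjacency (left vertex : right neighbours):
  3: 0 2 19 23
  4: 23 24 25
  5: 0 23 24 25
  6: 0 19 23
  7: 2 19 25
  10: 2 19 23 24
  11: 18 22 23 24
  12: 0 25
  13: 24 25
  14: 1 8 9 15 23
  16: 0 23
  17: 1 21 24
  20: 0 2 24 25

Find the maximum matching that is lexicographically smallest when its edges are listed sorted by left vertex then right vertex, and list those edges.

Lex-smallest maximum matching: {(3,0), (4,23), (5,24), (6,19), (7,2), (11,18), (12,25), (14,1), (17,21)}

|M| = 9 (so the lex-smallest maximum matching has 9 edges)
process left vertices in ascending order; for each, take the smallest-labelled available neighbour that still permits 9 edges overall, or leave it unmatched if none does
lex-smallest matching: {3-0, 4-23, 5-24, 6-19, 7-2, 11-18, 12-25, 14-1, 17-21}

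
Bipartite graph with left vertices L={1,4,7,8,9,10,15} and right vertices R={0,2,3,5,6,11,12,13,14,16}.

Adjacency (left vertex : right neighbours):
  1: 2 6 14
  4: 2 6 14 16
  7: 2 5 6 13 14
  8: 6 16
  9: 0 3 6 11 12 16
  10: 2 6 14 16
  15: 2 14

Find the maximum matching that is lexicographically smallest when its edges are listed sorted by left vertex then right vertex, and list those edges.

|M| = 6 (so the lex-smallest maximum matching has 6 edges)
process left vertices in ascending order; for each, take the smallest-labelled available neighbour that still permits 6 edges overall, or leave it unmatched if none does
lex-smallest matching: {1-2, 4-6, 7-5, 8-16, 9-0, 10-14}

Lex-smallest maximum matching: {(1,2), (4,6), (7,5), (8,16), (9,0), (10,14)}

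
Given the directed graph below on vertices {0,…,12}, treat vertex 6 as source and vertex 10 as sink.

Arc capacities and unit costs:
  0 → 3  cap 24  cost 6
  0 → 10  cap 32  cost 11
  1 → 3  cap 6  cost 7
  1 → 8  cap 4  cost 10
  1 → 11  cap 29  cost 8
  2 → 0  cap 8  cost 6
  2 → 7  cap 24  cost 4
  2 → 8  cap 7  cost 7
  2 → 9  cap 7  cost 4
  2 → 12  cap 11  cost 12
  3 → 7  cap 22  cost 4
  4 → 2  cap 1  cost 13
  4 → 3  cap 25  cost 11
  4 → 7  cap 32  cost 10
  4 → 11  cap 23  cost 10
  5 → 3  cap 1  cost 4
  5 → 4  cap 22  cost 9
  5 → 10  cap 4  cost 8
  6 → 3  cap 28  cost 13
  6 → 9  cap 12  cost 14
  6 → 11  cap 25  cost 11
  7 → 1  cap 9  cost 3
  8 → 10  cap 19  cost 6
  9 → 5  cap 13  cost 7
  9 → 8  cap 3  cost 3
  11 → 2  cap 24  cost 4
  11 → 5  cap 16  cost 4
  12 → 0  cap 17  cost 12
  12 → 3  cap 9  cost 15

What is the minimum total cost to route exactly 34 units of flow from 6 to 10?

Minimum cost for 34 units: 1169

shortest-cost path #1: 6→11→5→10 push 4 @ unit cost 23 (adds 92)
shortest-cost path #2: 6→9→8→10 push 3 @ unit cost 23 (adds 69)
shortest-cost path #3: 6→11→2→8→10 push 7 @ unit cost 28 (adds 196)
shortest-cost path #4: 6→11→2→0→10 push 8 @ unit cost 32 (adds 256)
shortest-cost path #5: 6→3→7→1→8→10 push 4 @ unit cost 36 (adds 144)
shortest-cost path #6: 6→11→2→12→0→10 push 6 @ unit cost 50 (adds 300)
shortest-cost path #7: 6→9→5→11→2→12→0→10 push 2 @ unit cost 56 (adds 112)
total cost = 1169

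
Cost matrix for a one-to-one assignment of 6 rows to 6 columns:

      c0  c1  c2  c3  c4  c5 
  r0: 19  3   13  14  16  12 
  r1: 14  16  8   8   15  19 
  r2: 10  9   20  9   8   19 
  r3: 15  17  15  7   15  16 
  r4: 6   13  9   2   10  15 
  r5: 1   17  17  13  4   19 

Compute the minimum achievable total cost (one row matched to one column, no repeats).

optimal assignment: row0→col1 (cost 3), row1→col2 (cost 8), row2→col4 (cost 8), row3→col5 (cost 16), row4→col3 (cost 2), row5→col0 (cost 1)
total = 3 + 8 + 8 + 16 + 2 + 1 = 38

Minimum assignment cost: 38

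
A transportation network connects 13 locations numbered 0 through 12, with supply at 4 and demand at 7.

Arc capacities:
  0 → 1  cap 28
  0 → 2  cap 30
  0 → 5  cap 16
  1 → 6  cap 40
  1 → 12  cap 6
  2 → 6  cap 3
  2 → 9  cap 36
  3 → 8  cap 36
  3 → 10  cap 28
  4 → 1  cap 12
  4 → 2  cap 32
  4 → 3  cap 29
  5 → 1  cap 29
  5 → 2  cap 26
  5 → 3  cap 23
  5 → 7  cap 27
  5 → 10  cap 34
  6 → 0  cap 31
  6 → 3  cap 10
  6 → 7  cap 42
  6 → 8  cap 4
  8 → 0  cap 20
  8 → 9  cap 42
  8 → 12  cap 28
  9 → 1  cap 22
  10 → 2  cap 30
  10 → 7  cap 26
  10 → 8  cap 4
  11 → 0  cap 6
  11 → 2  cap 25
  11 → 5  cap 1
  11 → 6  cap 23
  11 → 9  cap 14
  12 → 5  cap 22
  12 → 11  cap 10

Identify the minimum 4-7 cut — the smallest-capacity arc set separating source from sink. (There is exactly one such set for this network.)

augment #1: 4→1→6→7 push 12
augment #2: 4→2→6→7 push 3
augment #3: 4→3→10→7 push 26
augment #4: 4→2→9→1→6→7 push 22
augment #5: 4→3→8→0→5→7 push 3
max flow = 66; residual-reachable set from 4 gives S-side
cut edges (S→T): {(2,6), (4,1), (4,3), (9,1)} total cap 66

Min-cut arcs: {(2,6), (4,1), (4,3), (9,1)} (total capacity 66)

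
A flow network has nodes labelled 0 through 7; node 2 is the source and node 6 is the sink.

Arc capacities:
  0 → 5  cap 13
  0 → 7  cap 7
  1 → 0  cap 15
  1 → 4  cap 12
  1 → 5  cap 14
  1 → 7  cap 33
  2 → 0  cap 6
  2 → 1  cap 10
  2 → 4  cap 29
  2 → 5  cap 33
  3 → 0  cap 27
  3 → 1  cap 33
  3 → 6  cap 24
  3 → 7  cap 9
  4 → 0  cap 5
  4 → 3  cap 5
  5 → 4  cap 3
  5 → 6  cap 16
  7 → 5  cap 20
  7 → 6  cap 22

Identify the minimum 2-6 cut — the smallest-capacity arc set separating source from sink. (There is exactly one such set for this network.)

Min-cut arcs: {(0,7), (2,1), (4,3), (5,6)} (total capacity 38)

augment #1: 2→5→6 push 16
augment #2: 2→0→7→6 push 6
augment #3: 2→1→7→6 push 10
augment #4: 2→4→3→6 push 5
augment #5: 2→4→0→7→6 push 1
max flow = 38; residual-reachable set from 2 gives S-side
cut edges (S→T): {(0,7), (2,1), (4,3), (5,6)} total cap 38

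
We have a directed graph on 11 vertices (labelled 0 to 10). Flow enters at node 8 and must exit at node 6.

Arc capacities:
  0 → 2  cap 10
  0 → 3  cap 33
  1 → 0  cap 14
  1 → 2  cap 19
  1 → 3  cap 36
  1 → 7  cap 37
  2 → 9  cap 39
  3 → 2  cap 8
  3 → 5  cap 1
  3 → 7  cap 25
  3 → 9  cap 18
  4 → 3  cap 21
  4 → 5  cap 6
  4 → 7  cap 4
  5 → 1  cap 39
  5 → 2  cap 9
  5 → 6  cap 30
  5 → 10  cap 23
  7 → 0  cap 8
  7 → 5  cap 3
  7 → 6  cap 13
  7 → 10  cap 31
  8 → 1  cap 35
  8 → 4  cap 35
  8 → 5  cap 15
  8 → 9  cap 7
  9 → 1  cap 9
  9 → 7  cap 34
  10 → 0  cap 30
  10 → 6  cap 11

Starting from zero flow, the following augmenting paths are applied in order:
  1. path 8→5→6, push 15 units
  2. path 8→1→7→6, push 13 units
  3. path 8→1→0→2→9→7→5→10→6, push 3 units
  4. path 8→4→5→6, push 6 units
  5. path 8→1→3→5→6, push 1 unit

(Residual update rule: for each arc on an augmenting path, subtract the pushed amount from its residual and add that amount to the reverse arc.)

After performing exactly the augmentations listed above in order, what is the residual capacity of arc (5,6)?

after path 1 (8→5→6, push 15): res(5,6)=15
after path 2 (8→1→7→6, push 13): res(5,6)=15
after path 3 (8→1→0→2→9→7→5→10→6, push 3): res(5,6)=15
after path 4 (8→4→5→6, push 6): res(5,6)=9
after path 5 (8→1→3→5→6, push 1): res(5,6)=8

Residual capacity of (5,6): 8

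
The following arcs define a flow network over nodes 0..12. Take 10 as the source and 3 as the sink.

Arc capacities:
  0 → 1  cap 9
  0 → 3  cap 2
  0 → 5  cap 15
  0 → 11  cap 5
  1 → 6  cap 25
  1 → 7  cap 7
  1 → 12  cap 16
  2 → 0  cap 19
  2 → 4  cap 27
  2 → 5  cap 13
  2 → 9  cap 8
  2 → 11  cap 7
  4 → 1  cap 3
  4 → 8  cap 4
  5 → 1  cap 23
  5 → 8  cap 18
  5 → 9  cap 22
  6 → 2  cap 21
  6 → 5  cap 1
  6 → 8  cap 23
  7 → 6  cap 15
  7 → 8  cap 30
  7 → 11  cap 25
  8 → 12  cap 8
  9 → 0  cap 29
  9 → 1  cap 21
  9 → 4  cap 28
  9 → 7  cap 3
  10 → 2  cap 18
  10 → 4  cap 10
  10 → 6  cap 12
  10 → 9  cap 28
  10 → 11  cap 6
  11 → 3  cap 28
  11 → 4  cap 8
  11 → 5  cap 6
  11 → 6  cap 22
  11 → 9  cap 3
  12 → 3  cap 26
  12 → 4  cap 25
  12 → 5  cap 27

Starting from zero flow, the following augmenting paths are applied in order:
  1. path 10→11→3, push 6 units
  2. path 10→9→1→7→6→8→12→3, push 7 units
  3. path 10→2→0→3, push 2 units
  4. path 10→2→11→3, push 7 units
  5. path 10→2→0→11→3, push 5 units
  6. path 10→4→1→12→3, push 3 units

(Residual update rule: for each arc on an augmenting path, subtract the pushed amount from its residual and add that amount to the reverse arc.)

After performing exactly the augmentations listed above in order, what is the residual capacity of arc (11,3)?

after path 1 (10→11→3, push 6): res(11,3)=22
after path 2 (10→9→1→7→6→8→12→3, push 7): res(11,3)=22
after path 3 (10→2→0→3, push 2): res(11,3)=22
after path 4 (10→2→11→3, push 7): res(11,3)=15
after path 5 (10→2→0→11→3, push 5): res(11,3)=10
after path 6 (10→4→1→12→3, push 3): res(11,3)=10

Residual capacity of (11,3): 10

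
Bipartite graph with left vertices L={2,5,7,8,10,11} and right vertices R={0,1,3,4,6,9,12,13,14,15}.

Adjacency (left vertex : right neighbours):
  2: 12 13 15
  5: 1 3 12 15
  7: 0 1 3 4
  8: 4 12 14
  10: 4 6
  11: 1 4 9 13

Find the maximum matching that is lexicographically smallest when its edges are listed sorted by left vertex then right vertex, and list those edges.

|M| = 6 (so the lex-smallest maximum matching has 6 edges)
process left vertices in ascending order; for each, take the smallest-labelled available neighbour that still permits 6 edges overall, or leave it unmatched if none does
lex-smallest matching: {2-12, 5-1, 7-0, 8-4, 10-6, 11-9}

Lex-smallest maximum matching: {(2,12), (5,1), (7,0), (8,4), (10,6), (11,9)}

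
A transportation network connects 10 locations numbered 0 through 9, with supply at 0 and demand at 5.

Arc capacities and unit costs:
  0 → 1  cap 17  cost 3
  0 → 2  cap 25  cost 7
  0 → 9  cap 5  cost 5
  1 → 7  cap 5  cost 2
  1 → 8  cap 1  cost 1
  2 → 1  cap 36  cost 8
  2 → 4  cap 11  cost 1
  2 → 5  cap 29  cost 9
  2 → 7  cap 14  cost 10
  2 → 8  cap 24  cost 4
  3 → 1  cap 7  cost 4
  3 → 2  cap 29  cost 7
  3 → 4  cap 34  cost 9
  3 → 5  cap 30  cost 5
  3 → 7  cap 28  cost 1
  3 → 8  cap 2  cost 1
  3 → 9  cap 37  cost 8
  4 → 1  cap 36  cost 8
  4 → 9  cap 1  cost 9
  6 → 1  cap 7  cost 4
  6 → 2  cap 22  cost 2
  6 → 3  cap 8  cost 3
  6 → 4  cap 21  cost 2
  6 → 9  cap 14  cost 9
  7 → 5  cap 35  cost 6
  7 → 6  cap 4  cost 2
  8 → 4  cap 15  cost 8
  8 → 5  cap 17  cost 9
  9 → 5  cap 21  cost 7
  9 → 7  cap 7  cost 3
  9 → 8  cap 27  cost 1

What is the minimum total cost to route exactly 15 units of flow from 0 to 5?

Minimum cost for 15 units: 192

shortest-cost path #1: 0→1→7→5 push 5 @ unit cost 11 (adds 55)
shortest-cost path #2: 0→9→5 push 5 @ unit cost 12 (adds 60)
shortest-cost path #3: 0→1→8→5 push 1 @ unit cost 13 (adds 13)
shortest-cost path #4: 0→2→5 push 4 @ unit cost 16 (adds 64)
total cost = 192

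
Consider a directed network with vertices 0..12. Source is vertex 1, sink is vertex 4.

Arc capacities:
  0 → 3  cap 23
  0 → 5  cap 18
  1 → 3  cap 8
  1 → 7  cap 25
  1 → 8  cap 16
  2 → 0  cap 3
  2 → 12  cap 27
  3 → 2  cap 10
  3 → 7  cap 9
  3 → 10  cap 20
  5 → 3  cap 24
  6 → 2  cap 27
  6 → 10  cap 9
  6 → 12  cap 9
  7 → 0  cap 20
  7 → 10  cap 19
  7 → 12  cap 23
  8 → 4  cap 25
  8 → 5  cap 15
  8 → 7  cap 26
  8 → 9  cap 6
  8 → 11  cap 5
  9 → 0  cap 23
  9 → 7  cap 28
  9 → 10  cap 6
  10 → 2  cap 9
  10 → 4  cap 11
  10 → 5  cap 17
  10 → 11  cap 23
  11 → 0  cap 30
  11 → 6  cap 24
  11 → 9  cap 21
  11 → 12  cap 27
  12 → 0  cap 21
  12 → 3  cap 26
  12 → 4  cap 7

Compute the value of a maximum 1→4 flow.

augment #1: 1→8→4 bottleneck 16, total now 16
augment #2: 1→3→10→4 bottleneck 8, total now 24
augment #3: 1→7→10→4 bottleneck 3, total now 27
augment #4: 1→7→12→4 bottleneck 7, total now 34

Maximum flow value: 34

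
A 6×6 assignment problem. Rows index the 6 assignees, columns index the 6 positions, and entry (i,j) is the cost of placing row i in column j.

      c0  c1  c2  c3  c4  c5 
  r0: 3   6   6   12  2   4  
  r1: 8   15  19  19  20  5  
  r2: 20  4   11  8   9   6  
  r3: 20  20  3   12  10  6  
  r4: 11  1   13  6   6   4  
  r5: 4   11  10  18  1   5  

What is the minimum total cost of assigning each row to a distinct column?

optimal assignment: row0→col0 (cost 3), row1→col5 (cost 5), row2→col3 (cost 8), row3→col2 (cost 3), row4→col1 (cost 1), row5→col4 (cost 1)
total = 3 + 5 + 8 + 3 + 1 + 1 = 21

Minimum assignment cost: 21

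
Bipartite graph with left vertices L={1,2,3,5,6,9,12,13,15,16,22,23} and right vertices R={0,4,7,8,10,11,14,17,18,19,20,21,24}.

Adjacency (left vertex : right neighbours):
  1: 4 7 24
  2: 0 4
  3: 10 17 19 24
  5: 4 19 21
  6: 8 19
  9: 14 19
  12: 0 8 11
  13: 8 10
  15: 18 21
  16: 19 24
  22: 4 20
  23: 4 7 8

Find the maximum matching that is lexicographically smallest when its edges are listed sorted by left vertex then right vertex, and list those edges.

Lex-smallest maximum matching: {(1,4), (2,0), (3,10), (5,21), (6,19), (9,14), (12,11), (13,8), (15,18), (16,24), (22,20), (23,7)}

|M| = 12 (so the lex-smallest maximum matching has 12 edges)
process left vertices in ascending order; for each, take the smallest-labelled available neighbour that still permits 12 edges overall, or leave it unmatched if none does
lex-smallest matching: {1-4, 2-0, 3-10, 5-21, 6-19, 9-14, 12-11, 13-8, 15-18, 16-24, 22-20, 23-7}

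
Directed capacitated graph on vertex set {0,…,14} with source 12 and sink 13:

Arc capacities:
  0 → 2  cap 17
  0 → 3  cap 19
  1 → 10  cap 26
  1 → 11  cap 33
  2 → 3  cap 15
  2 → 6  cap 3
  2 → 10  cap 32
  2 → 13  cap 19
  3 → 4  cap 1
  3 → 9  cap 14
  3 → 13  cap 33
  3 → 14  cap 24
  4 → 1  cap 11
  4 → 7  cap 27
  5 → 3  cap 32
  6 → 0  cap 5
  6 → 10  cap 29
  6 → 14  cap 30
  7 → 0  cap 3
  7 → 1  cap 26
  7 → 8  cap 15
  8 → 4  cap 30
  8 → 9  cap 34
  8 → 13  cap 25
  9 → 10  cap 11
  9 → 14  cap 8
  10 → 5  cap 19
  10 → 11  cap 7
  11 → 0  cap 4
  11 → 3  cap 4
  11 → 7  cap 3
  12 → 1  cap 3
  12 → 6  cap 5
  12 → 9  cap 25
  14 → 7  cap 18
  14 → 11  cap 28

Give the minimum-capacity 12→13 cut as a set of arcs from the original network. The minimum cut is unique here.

Min-cut arcs: {(9,10), (9,14), (12,1), (12,6)} (total capacity 27)

augment #1: 12→1→11→3→13 push 3
augment #2: 12→6→0→2→13 push 5
augment #3: 12→9→10→5→3→13 push 11
augment #4: 12→9→14→7→8→13 push 8
max flow = 27; residual-reachable set from 12 gives S-side
cut edges (S→T): {(9,10), (9,14), (12,1), (12,6)} total cap 27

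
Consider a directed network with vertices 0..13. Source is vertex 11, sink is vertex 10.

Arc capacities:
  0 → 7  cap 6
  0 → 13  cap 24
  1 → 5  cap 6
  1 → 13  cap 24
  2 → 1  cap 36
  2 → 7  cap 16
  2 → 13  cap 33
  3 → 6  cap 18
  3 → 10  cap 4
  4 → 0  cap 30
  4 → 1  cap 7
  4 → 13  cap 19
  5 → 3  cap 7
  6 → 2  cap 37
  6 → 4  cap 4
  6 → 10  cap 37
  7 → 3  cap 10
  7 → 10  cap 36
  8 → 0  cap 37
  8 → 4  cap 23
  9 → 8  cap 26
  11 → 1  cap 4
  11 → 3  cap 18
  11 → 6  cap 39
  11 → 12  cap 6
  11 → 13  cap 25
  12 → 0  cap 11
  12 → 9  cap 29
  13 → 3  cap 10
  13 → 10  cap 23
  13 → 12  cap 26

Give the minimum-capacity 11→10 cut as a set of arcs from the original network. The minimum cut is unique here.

Min-cut arcs: {(0,7), (2,7), (3,10), (6,10), (13,10)} (total capacity 86)

augment #1: 11→3→10 push 4
augment #2: 11→6→10 push 37
augment #3: 11→13→10 push 23
augment #4: 11→6→2→7→10 push 2
augment #5: 11→12→0→7→10 push 6
augment #6: 11→3→6→2→7→10 push 14
max flow = 86; residual-reachable set from 11 gives S-side
cut edges (S→T): {(0,7), (2,7), (3,10), (6,10), (13,10)} total cap 86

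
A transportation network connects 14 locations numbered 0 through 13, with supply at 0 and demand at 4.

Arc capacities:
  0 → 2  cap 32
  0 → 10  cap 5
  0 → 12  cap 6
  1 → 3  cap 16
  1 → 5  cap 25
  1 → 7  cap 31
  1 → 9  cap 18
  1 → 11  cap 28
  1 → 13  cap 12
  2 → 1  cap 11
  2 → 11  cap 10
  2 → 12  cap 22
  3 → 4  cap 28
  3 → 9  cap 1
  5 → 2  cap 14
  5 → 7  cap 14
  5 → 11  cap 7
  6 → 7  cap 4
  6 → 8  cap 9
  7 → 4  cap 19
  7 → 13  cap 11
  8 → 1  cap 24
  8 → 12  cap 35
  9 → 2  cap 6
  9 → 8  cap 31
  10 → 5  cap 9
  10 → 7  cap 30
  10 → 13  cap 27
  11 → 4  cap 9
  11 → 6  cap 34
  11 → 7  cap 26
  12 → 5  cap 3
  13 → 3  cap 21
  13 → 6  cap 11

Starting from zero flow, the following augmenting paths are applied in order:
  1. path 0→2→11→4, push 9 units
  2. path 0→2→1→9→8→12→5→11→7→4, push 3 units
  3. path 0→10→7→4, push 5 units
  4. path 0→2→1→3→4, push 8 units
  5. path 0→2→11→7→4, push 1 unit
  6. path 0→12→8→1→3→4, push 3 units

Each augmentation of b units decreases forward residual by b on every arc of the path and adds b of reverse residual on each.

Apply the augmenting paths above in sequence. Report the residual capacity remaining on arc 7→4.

Residual capacity of (7,4): 10

after path 1 (0→2→11→4, push 9): res(7,4)=19
after path 2 (0→2→1→9→8→12→5→11→7→4, push 3): res(7,4)=16
after path 3 (0→10→7→4, push 5): res(7,4)=11
after path 4 (0→2→1→3→4, push 8): res(7,4)=11
after path 5 (0→2→11→7→4, push 1): res(7,4)=10
after path 6 (0→12→8→1→3→4, push 3): res(7,4)=10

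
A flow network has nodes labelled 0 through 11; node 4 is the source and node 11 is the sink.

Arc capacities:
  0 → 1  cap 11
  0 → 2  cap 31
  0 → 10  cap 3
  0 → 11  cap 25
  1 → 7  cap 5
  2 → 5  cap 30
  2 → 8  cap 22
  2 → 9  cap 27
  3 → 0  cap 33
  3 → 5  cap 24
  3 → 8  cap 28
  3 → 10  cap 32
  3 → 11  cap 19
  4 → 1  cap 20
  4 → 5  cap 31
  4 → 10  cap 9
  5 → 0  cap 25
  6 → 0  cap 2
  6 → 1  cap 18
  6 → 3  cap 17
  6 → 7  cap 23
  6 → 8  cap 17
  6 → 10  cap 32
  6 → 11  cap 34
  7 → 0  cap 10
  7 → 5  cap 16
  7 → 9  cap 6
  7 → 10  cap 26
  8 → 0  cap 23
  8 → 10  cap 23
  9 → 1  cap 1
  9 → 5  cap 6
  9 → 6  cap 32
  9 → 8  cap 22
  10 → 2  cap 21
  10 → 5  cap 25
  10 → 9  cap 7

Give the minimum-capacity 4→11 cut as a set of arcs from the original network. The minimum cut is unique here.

Min-cut arcs: {(1,7), (4,10), (5,0)} (total capacity 39)

augment #1: 4→5→0→11 push 25
augment #2: 4→10→9→6→11 push 7
augment #3: 4→1→7→9→6→11 push 5
augment #4: 4→10→2→9→6→11 push 2
max flow = 39; residual-reachable set from 4 gives S-side
cut edges (S→T): {(1,7), (4,10), (5,0)} total cap 39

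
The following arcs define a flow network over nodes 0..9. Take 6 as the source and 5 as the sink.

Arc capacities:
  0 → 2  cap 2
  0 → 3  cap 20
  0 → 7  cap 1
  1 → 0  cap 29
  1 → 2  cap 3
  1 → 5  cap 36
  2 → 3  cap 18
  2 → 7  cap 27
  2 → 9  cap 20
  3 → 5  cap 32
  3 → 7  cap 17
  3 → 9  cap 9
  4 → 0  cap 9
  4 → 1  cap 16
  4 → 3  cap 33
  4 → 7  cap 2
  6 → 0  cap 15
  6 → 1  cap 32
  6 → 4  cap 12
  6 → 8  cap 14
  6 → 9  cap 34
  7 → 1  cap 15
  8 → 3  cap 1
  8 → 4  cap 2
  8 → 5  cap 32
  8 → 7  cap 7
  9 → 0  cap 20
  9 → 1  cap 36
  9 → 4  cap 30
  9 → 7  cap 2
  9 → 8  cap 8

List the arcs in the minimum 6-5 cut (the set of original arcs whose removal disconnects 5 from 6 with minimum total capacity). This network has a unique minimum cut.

Min-cut arcs: {(1,5), (3,5), (6,8), (9,8)} (total capacity 90)

augment #1: 6→1→5 push 32
augment #2: 6→8→5 push 14
augment #3: 6→0→3→5 push 15
augment #4: 6→4→1→5 push 4
augment #5: 6→4→3→5 push 8
augment #6: 6→9→8→5 push 8
augment #7: 6→9→0→3→5 push 5
augment #8: 6→9→4→3→5 push 4
max flow = 90; residual-reachable set from 6 gives S-side
cut edges (S→T): {(1,5), (3,5), (6,8), (9,8)} total cap 90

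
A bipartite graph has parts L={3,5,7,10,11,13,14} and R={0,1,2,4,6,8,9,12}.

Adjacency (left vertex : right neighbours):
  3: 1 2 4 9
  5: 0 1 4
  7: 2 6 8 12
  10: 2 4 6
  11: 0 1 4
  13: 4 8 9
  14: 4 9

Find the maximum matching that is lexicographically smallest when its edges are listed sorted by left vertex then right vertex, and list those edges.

Lex-smallest maximum matching: {(3,1), (5,0), (7,2), (10,6), (11,4), (13,8), (14,9)}

|M| = 7 (so the lex-smallest maximum matching has 7 edges)
process left vertices in ascending order; for each, take the smallest-labelled available neighbour that still permits 7 edges overall, or leave it unmatched if none does
lex-smallest matching: {3-1, 5-0, 7-2, 10-6, 11-4, 13-8, 14-9}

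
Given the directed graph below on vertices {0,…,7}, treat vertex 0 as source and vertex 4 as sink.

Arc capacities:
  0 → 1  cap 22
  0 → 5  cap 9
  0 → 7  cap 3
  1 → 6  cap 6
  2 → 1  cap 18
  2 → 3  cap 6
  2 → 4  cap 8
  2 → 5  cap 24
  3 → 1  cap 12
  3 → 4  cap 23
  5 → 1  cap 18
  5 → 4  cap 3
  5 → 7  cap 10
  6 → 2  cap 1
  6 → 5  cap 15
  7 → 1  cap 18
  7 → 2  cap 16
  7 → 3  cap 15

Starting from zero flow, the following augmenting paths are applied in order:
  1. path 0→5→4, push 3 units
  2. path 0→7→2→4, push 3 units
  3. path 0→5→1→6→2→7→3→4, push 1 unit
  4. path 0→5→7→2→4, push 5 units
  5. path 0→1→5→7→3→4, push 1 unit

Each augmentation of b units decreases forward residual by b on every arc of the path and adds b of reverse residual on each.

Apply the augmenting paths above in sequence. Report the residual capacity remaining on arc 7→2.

after path 1 (0→5→4, push 3): res(7,2)=16
after path 2 (0→7→2→4, push 3): res(7,2)=13
after path 3 (0→5→1→6→2→7→3→4, push 1): res(7,2)=14
after path 4 (0→5→7→2→4, push 5): res(7,2)=9
after path 5 (0→1→5→7→3→4, push 1): res(7,2)=9

Residual capacity of (7,2): 9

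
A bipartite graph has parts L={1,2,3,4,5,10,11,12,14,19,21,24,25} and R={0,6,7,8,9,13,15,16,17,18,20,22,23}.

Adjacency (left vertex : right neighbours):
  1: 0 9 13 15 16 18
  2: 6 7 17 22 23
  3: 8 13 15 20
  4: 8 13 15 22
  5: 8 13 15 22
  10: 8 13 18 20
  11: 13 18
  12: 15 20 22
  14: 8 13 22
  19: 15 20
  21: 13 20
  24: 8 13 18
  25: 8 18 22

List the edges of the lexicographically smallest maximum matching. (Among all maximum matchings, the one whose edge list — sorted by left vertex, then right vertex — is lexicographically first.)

|M| = 8 (so the lex-smallest maximum matching has 8 edges)
process left vertices in ascending order; for each, take the smallest-labelled available neighbour that still permits 8 edges overall, or leave it unmatched if none does
lex-smallest matching: {1-0, 2-6, 3-8, 4-13, 5-15, 10-18, 12-20, 14-22}

Lex-smallest maximum matching: {(1,0), (2,6), (3,8), (4,13), (5,15), (10,18), (12,20), (14,22)}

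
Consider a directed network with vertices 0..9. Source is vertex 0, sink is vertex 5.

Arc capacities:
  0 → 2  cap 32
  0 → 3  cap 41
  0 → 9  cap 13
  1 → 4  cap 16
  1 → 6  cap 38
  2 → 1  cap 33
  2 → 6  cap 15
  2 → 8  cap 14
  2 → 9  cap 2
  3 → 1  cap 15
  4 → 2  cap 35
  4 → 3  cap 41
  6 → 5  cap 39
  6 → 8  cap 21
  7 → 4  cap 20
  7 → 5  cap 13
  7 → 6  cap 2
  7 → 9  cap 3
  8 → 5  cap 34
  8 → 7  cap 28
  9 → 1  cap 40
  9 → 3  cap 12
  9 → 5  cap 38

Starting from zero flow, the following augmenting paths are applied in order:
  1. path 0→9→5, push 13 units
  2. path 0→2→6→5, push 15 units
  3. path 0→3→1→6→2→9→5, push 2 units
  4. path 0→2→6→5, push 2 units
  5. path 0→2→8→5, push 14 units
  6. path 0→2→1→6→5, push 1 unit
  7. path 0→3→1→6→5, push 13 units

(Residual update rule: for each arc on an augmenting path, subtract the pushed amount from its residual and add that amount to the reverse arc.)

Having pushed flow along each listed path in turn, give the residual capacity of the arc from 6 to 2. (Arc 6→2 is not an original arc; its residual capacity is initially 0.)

Residual capacity of (6,2): 15

after path 1 (0→9→5, push 13): res(6,2)=0
after path 2 (0→2→6→5, push 15): res(6,2)=15
after path 3 (0→3→1→6→2→9→5, push 2): res(6,2)=13
after path 4 (0→2→6→5, push 2): res(6,2)=15
after path 5 (0→2→8→5, push 14): res(6,2)=15
after path 6 (0→2→1→6→5, push 1): res(6,2)=15
after path 7 (0→3→1→6→5, push 13): res(6,2)=15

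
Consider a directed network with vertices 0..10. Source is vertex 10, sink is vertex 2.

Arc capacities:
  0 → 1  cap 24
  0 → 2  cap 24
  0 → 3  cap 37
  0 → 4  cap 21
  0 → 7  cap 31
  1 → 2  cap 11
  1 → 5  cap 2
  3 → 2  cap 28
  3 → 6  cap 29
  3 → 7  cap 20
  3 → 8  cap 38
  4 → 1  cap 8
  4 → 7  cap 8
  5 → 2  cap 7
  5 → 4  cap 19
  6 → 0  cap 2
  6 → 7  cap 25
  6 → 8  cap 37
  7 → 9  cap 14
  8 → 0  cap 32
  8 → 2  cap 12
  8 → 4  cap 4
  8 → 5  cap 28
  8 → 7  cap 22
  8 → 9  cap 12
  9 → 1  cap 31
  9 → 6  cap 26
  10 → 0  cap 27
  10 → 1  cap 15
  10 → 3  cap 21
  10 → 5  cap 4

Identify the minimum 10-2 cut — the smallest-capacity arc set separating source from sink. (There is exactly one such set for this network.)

augment #1: 10→0→2 push 24
augment #2: 10→1→2 push 11
augment #3: 10→3→2 push 21
augment #4: 10→5→2 push 4
augment #5: 10→0→3→2 push 3
augment #6: 10→1→5→2 push 2
max flow = 65; residual-reachable set from 10 gives S-side
cut edges (S→T): {(1,2), (1,5), (10,0), (10,3), (10,5)} total cap 65

Min-cut arcs: {(1,2), (1,5), (10,0), (10,3), (10,5)} (total capacity 65)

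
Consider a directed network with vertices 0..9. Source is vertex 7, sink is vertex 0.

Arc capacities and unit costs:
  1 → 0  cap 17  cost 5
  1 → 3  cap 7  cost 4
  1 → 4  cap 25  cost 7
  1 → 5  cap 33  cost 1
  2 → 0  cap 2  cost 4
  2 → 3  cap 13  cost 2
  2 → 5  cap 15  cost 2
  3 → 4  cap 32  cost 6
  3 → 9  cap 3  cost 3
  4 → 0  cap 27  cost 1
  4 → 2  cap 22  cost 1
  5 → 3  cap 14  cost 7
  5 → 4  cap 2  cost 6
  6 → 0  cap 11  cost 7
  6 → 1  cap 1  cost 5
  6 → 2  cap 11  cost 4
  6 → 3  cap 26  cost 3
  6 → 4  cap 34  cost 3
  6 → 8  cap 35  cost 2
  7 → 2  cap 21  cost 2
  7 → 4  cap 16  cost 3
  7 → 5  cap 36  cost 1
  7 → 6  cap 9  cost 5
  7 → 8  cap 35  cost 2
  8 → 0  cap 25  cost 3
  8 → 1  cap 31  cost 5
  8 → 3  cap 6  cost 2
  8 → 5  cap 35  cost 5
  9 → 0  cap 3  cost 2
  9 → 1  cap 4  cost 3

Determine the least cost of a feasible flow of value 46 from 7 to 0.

shortest-cost path #1: 7→4→0 push 16 @ unit cost 4 (adds 64)
shortest-cost path #2: 7→8→0 push 25 @ unit cost 5 (adds 125)
shortest-cost path #3: 7→2→0 push 2 @ unit cost 6 (adds 12)
shortest-cost path #4: 7→5→4→0 push 2 @ unit cost 8 (adds 16)
shortest-cost path #5: 7→8→3→9→0 push 1 @ unit cost 9 (adds 9)
total cost = 226

Minimum cost for 46 units: 226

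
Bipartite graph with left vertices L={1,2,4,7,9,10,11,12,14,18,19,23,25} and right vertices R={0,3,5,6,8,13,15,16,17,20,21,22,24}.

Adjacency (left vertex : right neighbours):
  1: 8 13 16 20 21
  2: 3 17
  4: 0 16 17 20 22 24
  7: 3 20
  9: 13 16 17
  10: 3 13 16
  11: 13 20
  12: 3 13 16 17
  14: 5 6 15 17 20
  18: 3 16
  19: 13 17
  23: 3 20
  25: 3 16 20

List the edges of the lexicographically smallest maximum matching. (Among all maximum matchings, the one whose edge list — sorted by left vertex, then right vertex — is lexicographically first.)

Lex-smallest maximum matching: {(1,8), (2,3), (4,0), (7,20), (9,13), (10,16), (12,17), (14,5)}

|M| = 8 (so the lex-smallest maximum matching has 8 edges)
process left vertices in ascending order; for each, take the smallest-labelled available neighbour that still permits 8 edges overall, or leave it unmatched if none does
lex-smallest matching: {1-8, 2-3, 4-0, 7-20, 9-13, 10-16, 12-17, 14-5}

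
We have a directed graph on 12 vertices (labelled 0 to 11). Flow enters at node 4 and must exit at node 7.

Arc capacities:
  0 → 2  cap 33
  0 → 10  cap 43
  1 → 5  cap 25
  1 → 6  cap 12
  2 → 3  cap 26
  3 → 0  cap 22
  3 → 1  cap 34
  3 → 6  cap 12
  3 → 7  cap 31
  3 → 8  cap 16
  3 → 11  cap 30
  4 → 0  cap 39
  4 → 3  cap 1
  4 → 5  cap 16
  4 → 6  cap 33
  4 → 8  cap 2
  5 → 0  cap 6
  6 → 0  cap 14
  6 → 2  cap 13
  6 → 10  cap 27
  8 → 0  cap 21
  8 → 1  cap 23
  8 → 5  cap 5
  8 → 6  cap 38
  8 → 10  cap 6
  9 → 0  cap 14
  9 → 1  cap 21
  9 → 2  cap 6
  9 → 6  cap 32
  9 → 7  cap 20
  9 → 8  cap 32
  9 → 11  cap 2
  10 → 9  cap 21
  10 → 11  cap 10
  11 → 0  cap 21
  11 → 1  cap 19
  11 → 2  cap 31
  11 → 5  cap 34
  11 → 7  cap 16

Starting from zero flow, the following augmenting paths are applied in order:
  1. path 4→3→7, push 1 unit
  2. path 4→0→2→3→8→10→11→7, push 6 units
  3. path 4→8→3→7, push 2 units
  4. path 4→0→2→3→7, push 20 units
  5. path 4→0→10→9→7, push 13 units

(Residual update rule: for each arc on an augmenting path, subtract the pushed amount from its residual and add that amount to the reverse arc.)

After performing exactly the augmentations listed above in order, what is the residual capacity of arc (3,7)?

after path 1 (4→3→7, push 1): res(3,7)=30
after path 2 (4→0→2→3→8→10→11→7, push 6): res(3,7)=30
after path 3 (4→8→3→7, push 2): res(3,7)=28
after path 4 (4→0→2→3→7, push 20): res(3,7)=8
after path 5 (4→0→10→9→7, push 13): res(3,7)=8

Residual capacity of (3,7): 8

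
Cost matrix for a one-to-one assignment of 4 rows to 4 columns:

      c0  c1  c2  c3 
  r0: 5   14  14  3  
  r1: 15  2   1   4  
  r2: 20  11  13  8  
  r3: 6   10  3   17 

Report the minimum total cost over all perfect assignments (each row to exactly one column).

Minimum assignment cost: 18

optimal assignment: row0→col0 (cost 5), row1→col1 (cost 2), row2→col3 (cost 8), row3→col2 (cost 3)
total = 5 + 2 + 8 + 3 = 18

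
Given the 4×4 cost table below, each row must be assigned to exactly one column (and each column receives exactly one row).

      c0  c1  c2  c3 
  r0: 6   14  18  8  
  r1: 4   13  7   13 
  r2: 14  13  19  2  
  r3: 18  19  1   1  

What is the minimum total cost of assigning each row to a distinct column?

Minimum assignment cost: 21

optimal assignment: row0→col1 (cost 14), row1→col0 (cost 4), row2→col3 (cost 2), row3→col2 (cost 1)
total = 14 + 4 + 2 + 1 = 21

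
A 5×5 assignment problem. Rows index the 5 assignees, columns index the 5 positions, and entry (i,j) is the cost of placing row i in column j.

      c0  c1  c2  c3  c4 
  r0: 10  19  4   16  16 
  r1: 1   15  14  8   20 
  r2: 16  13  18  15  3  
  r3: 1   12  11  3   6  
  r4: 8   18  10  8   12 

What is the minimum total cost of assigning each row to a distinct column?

optimal assignment: row0→col2 (cost 4), row1→col0 (cost 1), row2→col4 (cost 3), row3→col1 (cost 12), row4→col3 (cost 8)
total = 4 + 1 + 3 + 12 + 8 = 28

Minimum assignment cost: 28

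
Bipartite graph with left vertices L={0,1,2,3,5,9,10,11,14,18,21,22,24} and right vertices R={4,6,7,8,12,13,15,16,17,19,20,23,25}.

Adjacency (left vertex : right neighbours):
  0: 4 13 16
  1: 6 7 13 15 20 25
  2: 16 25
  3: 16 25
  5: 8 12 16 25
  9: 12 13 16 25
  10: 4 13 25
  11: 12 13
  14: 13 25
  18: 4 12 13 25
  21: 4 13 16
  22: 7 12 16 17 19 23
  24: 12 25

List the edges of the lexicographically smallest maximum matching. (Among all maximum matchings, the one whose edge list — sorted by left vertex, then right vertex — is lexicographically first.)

Lex-smallest maximum matching: {(0,4), (1,6), (2,16), (3,25), (5,8), (9,12), (10,13), (22,7)}

|M| = 8 (so the lex-smallest maximum matching has 8 edges)
process left vertices in ascending order; for each, take the smallest-labelled available neighbour that still permits 8 edges overall, or leave it unmatched if none does
lex-smallest matching: {0-4, 1-6, 2-16, 3-25, 5-8, 9-12, 10-13, 22-7}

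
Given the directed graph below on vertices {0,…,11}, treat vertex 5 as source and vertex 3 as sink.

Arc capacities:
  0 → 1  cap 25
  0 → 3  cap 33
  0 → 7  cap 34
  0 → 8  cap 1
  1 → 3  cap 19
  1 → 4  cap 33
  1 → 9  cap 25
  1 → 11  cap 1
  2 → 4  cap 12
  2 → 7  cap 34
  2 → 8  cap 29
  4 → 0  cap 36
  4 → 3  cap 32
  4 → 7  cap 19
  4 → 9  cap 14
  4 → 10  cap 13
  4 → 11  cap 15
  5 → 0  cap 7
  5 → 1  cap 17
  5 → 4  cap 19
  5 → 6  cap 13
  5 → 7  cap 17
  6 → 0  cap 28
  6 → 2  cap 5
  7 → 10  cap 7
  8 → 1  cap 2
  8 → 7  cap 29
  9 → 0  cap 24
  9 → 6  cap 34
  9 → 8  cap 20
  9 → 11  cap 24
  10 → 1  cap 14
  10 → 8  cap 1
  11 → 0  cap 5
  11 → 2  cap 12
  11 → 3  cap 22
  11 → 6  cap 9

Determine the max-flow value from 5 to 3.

augment #1: 5→0→3 bottleneck 7, total now 7
augment #2: 5→1→3 bottleneck 17, total now 24
augment #3: 5→4→3 bottleneck 19, total now 43
augment #4: 5→6→0→3 bottleneck 13, total now 56
augment #5: 5→7→10→1→3 bottleneck 2, total now 58
augment #6: 5→7→10→1→4→3 bottleneck 5, total now 63

Maximum flow value: 63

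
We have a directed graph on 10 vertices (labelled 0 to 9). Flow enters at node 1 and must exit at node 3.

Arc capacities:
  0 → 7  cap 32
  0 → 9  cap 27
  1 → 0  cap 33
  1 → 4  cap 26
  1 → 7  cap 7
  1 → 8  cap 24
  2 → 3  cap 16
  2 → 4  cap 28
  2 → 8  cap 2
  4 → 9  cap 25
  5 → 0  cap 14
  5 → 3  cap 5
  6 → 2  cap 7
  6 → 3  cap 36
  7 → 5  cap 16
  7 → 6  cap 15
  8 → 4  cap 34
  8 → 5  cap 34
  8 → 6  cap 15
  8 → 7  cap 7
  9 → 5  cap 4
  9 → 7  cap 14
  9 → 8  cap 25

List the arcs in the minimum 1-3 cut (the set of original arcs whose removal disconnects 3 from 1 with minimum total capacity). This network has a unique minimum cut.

augment #1: 1→7→5→3 push 5
augment #2: 1→7→6→3 push 2
augment #3: 1→8→6→3 push 15
augment #4: 1→0→7→6→3 push 13
max flow = 35; residual-reachable set from 1 gives S-side
cut edges (S→T): {(5,3), (7,6), (8,6)} total cap 35

Min-cut arcs: {(5,3), (7,6), (8,6)} (total capacity 35)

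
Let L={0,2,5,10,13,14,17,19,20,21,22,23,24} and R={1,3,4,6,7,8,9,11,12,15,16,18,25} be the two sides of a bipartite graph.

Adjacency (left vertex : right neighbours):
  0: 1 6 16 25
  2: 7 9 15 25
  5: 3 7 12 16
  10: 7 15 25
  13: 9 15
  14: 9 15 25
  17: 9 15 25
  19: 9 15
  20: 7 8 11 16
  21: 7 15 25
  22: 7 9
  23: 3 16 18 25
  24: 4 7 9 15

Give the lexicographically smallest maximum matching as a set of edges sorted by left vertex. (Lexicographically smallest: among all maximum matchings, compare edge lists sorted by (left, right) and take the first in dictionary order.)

|M| = 9 (so the lex-smallest maximum matching has 9 edges)
process left vertices in ascending order; for each, take the smallest-labelled available neighbour that still permits 9 edges overall, or leave it unmatched if none does
lex-smallest matching: {0-1, 2-7, 5-3, 10-15, 13-9, 14-25, 20-8, 23-16, 24-4}

Lex-smallest maximum matching: {(0,1), (2,7), (5,3), (10,15), (13,9), (14,25), (20,8), (23,16), (24,4)}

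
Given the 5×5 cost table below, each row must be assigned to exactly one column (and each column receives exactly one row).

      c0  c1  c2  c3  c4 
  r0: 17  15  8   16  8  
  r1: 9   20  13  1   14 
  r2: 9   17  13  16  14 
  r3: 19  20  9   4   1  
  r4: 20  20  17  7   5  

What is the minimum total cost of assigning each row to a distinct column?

one of 2 optimal assignments: row0→col1 (cost 15), row1→col3 (cost 1), row2→col0 (cost 9), row3→col2 (cost 9), row4→col4 (cost 5)
total = 15 + 1 + 9 + 9 + 5 = 39

Minimum assignment cost: 39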